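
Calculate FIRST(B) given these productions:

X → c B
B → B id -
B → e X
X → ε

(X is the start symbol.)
To compute FIRST(B), examine every production with B on the left-hand side, reading each right-hand side left to right until a non-nullable symbol is reached.

From B → B id -:
  - B is the symbol being defined: contributes nothing new
    B is not nullable, so stop
From B → e X:
  - e is a terminal: add 'e' and stop

Collecting: FIRST(B) = { 'e' }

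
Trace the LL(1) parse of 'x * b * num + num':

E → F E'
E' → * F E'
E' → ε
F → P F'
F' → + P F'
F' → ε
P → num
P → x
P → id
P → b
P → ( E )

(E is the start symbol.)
LL(1) parsing maintains a stack (initially the start symbol over $) and the input. At each step: if the stack top is a terminal, match it against the current input token; if it is a non-terminal N, replace it with the RHS of M[N, lookahead] (the unique production whose predict set contains the lookahead).

Stack is shown with the top on the left.

Stack        Input                Action
----------------------------------------
E $          x * b * num + num $  output E → F E'
F E' $       x * b * num + num $  output F → P F'
P F' E' $    x * b * num + num $  output P → x
x F' E' $    x * b * num + num $  match 'x'
F' E' $      * b * num + num $    output F' → ε
E' $         * b * num + num $    output E' → * F E'
* F E' $     * b * num + num $    match '*'
F E' $       b * num + num $      output F → P F'
P F' E' $    b * num + num $      output P → b
b F' E' $    b * num + num $      match 'b'
F' E' $      * num + num $        output F' → ε
E' $         * num + num $        output E' → * F E'
* F E' $     * num + num $        match '*'
F E' $       num + num $          output F → P F'
P F' E' $    num + num $          output P → num
num F' E' $  num + num $          match 'num'
F' E' $      + num $              output F' → + P F'
+ P F' E' $  + num $              match '+'
P F' E' $    num $                output P → num
num F' E' $  num $                match 'num'
F' E' $      $                    output F' → ε
E' $         $                    output E' → ε
$            $                    accept

The string is accepted.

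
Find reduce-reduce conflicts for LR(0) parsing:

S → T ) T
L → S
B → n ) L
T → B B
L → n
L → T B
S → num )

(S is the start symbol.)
A reduce-reduce conflict occurs when an LR(0) state has two complete items [A → α .] and [B → β .] — both call for a reduction, and with no lookahead the parser cannot choose between them.

Augment with S' → S and build the canonical LR(0) collection (I0 = CLOSURE({[S' → . S]}), then GOTO on every symbol after a dot until no new states appear). It has 16 states:
  I0: { [B → . n ) L], [S → . T ) T], [S → . num )], [S' → . S], [T → . B B] }  — shift
  I1: { [B → . n ) L], [T → B . B] }  — shift
  I2: { [S' → S .] }  — accept
  I3: { [S → T . ) T] }  — shift
  I4: { [B → n . ) L] }  — shift
  I5: { [S → num . )] }  — shift
  I6: { [S → num ) .] }  — reduce
  I7: { [B → . n ) L], [B → n ) . L], [L → . S], [L → . T B], [L → . n], [S → . T ) T], [S → . num )], [T → . B B] }  — shift
  I8: { [B → n ) L .] }  — reduce
  I9: { [L → S .] }  — reduce
  I10: { [B → . n ) L], [L → T . B], [S → T . ) T] }  — shift
  I11: { [B → n . ) L], [L → n .] }  — shift, reduce
  I12: { [B → . n ) L], [S → T ) . T], [T → . B B] }  — shift
  I13: { [L → T B .] }  — reduce
  I14: { [S → T ) T .] }  — reduce
  I15: { [T → B B .] }  — reduce

No state contains more than one complete item.

Answer: No reduce-reduce conflicts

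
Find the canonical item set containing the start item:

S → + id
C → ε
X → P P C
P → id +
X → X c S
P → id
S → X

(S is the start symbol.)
First, augment the grammar with S' → S
I₀ = CLOSURE({ [S' → . S] }):
  [S' → . S] has the dot before S: add [S → . + id], [S → . X]
  [S → . X] has the dot before X: add [X → . P P C], [X → . X c S]
  [X → . P P C] has the dot before P: add [P → . id +], [P → . id]
No further items can be added.

I₀ = { [P → . id +], [P → . id], [S → . + id], [S → . X], [S' → . S], [X → . P P C], [X → . X c S] }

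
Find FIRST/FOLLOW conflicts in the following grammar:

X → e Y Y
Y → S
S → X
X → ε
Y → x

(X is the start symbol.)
A FIRST/FOLLOW conflict occurs when a non-terminal N has a nullable alternative N → β (β ⇒* ε) and another alternative N → α with FIRST(α) ∩ FOLLOW(N) ≠ ∅: on such a lookahead the parser cannot decide between expanding α and letting N vanish via β.

Nullable non-terminals: S, X, Y.
FIRST sets used below: FIRST(S) = { 'e', ε }
S has a nullable alternative but only one production, so nothing to check.

X: nullable alternative(s) X → ε; FOLLOW(X) = { $, 'e', 'x' }
  X → e Y Y: FIRST \ {ε} = { 'e' } — overlaps FOLLOW(X) on { 'e' }: CONFLICT
  X → ε: FIRST \ {ε} = { } — this is the only nullable alternative, skip

Y: nullable alternative(s) Y → S; FOLLOW(Y) = { $, 'e', 'x' }
  Y → S: FIRST \ {ε} = { 'e' } — this is the only nullable alternative, skip
  Y → x: FIRST \ {ε} = { 'x' } — overlaps FOLLOW(Y) on { 'x' }: CONFLICT

So the grammar has 2 FIRST/FOLLOW conflicts (marked CONFLICT above).

Answer: Yes. X → e Y Y with FOLLOW(X) on { 'e' }; Y → x with FOLLOW(Y) on { 'x' }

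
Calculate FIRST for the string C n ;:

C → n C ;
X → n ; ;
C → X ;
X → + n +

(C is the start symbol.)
{ '+', 'n' }

FIRST sets of the non-terminals involved (from the grammar, by fixed-point iteration):
  FIRST(C) = { '+', 'n' }

To compute FIRST(C n ;), process the symbols left to right:
Symbol C is a non-terminal. Add FIRST(C) \ {ε} = { '+', 'n' }
C is not nullable (ε ∉ FIRST(C)), so stop here.
FIRST(C n ;) = { '+', 'n' }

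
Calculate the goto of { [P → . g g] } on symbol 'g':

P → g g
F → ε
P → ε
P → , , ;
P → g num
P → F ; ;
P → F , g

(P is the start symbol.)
{ [P → g . g] }

GOTO(I, 'g') = CLOSURE({ [A → αX.β] : [A → α.Xβ] ∈ I, X = 'g' })

Items with dot before 'g', with the dot advanced:
  [P → . g g] → [P → g . g]
Closure adds nothing (no advanced item has the dot before a non-terminal).

GOTO = { [P → g . g] }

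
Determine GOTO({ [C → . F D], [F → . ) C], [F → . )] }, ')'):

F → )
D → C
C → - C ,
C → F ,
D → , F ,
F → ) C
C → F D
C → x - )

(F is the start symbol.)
{ [C → . - C ,], [C → . F ,], [C → . F D], [C → . x - )], [F → ) . C], [F → ) .], [F → . ) C], [F → . )] }

GOTO(I, ')') = CLOSURE({ [A → αX.β] : [A → α.Xβ] ∈ I, X = ')' })

Items with dot before ')', with the dot advanced:
  [F → . )] → [F → ) .]
  [F → . ) C] → [F → ) . C]
Closure of the advanced items:
  [F → ) . C] has the dot before C: add [C → . - C ,], [C → . F ,], [C → . F D], [C → . x - )]
  [C → . F ,] has the dot before F: add [F → . )], [F → . ) C]

GOTO = { [C → . - C ,], [C → . F ,], [C → . F D], [C → . x - )], [F → ) . C], [F → ) .], [F → . ) C], [F → . )] }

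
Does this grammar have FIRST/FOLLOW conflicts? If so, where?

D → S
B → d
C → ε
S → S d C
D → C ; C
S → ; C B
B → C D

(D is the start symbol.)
No FIRST/FOLLOW conflicts.

A FIRST/FOLLOW conflict occurs when a non-terminal N has a nullable alternative N → β (β ⇒* ε) and another alternative N → α with FIRST(α) ∩ FOLLOW(N) ≠ ∅: on such a lookahead the parser cannot decide between expanding α and letting N vanish via β.

Nullable non-terminals: C.
C has a nullable alternative but only one production, so nothing to check.

B, D, S have no nullable alternative, so no FIRST/FOLLOW check is needed there.

No FIRST/FOLLOW conflicts found.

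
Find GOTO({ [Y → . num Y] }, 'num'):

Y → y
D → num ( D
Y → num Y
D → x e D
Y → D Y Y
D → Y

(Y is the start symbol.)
GOTO(I, 'num') = CLOSURE({ [A → αX.β] : [A → α.Xβ] ∈ I, X = 'num' })

Items with dot before 'num', with the dot advanced:
  [Y → . num Y] → [Y → num . Y]
Closure of the advanced items:
  [Y → num . Y] has the dot before Y: add [Y → . y], [Y → . num Y], [Y → . D Y Y]
  [Y → . D Y Y] has the dot before D: add [D → . num ( D], [D → . x e D], [D → . Y]

GOTO = { [D → . Y], [D → . num ( D], [D → . x e D], [Y → . D Y Y], [Y → . num Y], [Y → . y], [Y → num . Y] }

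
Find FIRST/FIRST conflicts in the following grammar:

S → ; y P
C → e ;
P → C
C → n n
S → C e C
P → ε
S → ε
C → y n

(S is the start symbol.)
A FIRST/FIRST conflict occurs when two productions N → α and N → β for the same non-terminal have FIRST(α) ∩ FIRST(β) ≠ ∅ (with ε ∈ FIRST of a nullable right-hand side, so two nullable alternatives also conflict).

FIRST sets of the non-terminals at (or reachable through a nullable prefix from) the front of some alternative:
  FIRST(C) = { 'e', 'n', 'y' }

Productions for S:
  S → ; y P: FIRST = { ';' }
  S → C e C: FIRST = { 'e', 'n', 'y' }
  S → ε: FIRST = { ε }
Productions for C:
  C → e ;: FIRST = { 'e' }
  C → n n: FIRST = { 'n' }
  C → y n: FIRST = { 'y' }
Productions for P:
  P → C: FIRST = { 'e', 'n', 'y' }
  P → ε: FIRST = { ε }

All alternatives of each non-terminal have pairwise disjoint FIRST sets.

Answer: No FIRST/FIRST conflicts.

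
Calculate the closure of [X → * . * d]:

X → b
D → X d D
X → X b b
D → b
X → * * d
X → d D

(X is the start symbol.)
To compute CLOSURE, for each item [A → α.Bβ] where B is a non-terminal, add [B → .γ] for all productions B → γ; repeat for the newly added items until nothing changes.

Start with: [X → * . * d]
The dot precedes the terminal '*', so nothing is added.

CLOSURE = { [X → * . * d] }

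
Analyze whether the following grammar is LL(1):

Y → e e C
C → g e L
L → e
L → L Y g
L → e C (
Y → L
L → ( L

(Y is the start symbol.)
A grammar is LL(1) if for each non-terminal N with multiple productions, the predict sets of those productions are pairwise disjoint, where PREDICT(N → α) = (FIRST(α) \ {ε}) ∪ (FOLLOW(N) if α ⇒* ε).

Relevant sets:
  FIRST(L) = { '(', 'e' }

For Y:
  PREDICT(Y → e e C) = { 'e' }
  PREDICT(Y → L) = { '(', 'e' }
For L:
  PREDICT(L → e) = { 'e' }
  PREDICT(L → L Y g) = { '(', 'e' }
  PREDICT(L → e C '(') = { 'e' }
  PREDICT(L → '(' L) = { '(' }
C has a single production, so nothing to check there.

Conflict found: Predict set conflict for Y: { 'e' }
The grammar is NOT LL(1).

Answer: No. Predict set conflict for Y: { 'e' }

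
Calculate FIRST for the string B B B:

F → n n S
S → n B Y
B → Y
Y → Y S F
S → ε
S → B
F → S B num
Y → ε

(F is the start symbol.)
{ 'n', 'num', ε }

FIRST sets of the non-terminals involved (from the grammar, by fixed-point iteration):
  FIRST(B) = { 'n', 'num', ε }

To compute FIRST(B B B), process the symbols left to right:
Symbol B is a non-terminal. Add FIRST(B) \ {ε} = { 'n', 'num' }
B is nullable (ε ∈ FIRST(B)), continue to the next symbol.
Symbol B is a non-terminal. Add FIRST(B) \ {ε} = { 'n', 'num' }
B is nullable (ε ∈ FIRST(B)), continue to the next symbol.
Symbol B is a non-terminal. Add FIRST(B) \ {ε} = { 'n', 'num' }
B is nullable (ε ∈ FIRST(B)), continue to the next symbol.
All symbols are nullable, so ε is in the result.
FIRST(B B B) = { 'n', 'num', ε }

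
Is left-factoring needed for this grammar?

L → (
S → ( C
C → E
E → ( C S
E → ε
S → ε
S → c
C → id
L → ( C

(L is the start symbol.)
Yes, L has productions with common prefix '('

Left-factoring is needed when two productions for the same non-terminal
share a common prefix on the right-hand side.

Productions for L:
  L → (
  L → ( C
Productions for S:
  S → ( C
  S → ε
  S → c
Productions for C:
  C → E
  C → id
Productions for E:
  E → ( C S
  E → ε

Found common prefix '(' in productions for L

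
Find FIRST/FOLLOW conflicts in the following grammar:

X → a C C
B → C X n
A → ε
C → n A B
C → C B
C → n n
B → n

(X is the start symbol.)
A FIRST/FOLLOW conflict occurs when a non-terminal N has a nullable alternative N → β (β ⇒* ε) and another alternative N → α with FIRST(α) ∩ FOLLOW(N) ≠ ∅: on such a lookahead the parser cannot decide between expanding α and letting N vanish via β.

Nullable non-terminals: A.
A has a nullable alternative but only one production, so nothing to check.

B, C, X have no nullable alternative, so no FIRST/FOLLOW check is needed there.

No FIRST/FOLLOW conflicts found.

Answer: No FIRST/FOLLOW conflicts.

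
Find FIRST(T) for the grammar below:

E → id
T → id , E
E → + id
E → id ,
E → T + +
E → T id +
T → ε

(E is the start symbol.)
{ 'id', ε }

To compute FIRST(T), examine every production with T on the left-hand side, reading each right-hand side left to right until a non-nullable symbol is reached.

From T → id , E:
  - id is a terminal: add 'id' and stop
From T → ε:
  - ε-production, so ε ∈ FIRST(T)

Collecting: FIRST(T) = { 'id', ε }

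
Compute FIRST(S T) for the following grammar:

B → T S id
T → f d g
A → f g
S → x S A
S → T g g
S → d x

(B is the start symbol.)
{ 'd', 'f', 'x' }

FIRST sets of the non-terminals involved (from the grammar, by fixed-point iteration):
  FIRST(S) = { 'd', 'f', 'x' }

To compute FIRST(S T), process the symbols left to right:
Symbol S is a non-terminal. Add FIRST(S) \ {ε} = { 'd', 'f', 'x' }
S is not nullable (ε ∉ FIRST(S)), so stop here.
FIRST(S T) = { 'd', 'f', 'x' }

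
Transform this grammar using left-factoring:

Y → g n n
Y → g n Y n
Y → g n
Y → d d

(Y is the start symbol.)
Left-factoring transforms A → αβ₁ | αβ₂ into A → αA' and A' → β₁ | β₂
(α is the longest common prefix among the alternatives). Repeat until
no nonterminal has two alternatives with a common prefix.

Round 1: Y has alternatives sharing prefix 'g n'. Introduce Y': Y → g n Y'
  Add: Y' → n
  Add: Y' → Y n
  Add: Y' → ε

No remaining common prefixes — done.

Resulting grammar:
Y → g n Y'
Y' → n
Y' → Y n
Y' → ε
Y → d d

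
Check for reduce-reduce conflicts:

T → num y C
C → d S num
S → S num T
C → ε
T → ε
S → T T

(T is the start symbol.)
Yes — I9: [C → d S num .] vs [T → .]

Augment with T' → T and build the canonical LR(0) collection (I0 = CLOSURE({[T' → . T]}), then GOTO on every symbol after a dot until no new states appear). It has 11 states:
  I0: { [T → . num y C], [T → .], [T' → . T] }  — shift, reduce
  I1: { [T' → T .] }  — accept
  I2: { [T → num . y C] }  — shift
  I3: { [C → . d S num], [C → .], [T → num y . C] }  — shift, reduce
  I4: { [T → num y C .] }  — reduce
  I5: { [C → d . S num], [S → . S num T], [S → . T T], [T → . num y C], [T → .] }  — shift, reduce
  I6: { [C → d S . num], [S → S . num T] }  — shift
  I7: { [S → T . T], [T → . num y C], [T → .] }  — shift, reduce
  I8: { [S → T T .] }  — reduce
  I9: { [C → d S num .], [S → S num . T], [T → . num y C], [T → .] }  — shift, 2 reduces
  I10: { [S → S num T .] }  — reduce

I9 contains complete items [C → d S num .], [T → .] — reduce-reduce conflict.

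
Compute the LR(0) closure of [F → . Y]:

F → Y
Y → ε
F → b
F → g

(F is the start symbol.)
To compute CLOSURE, for each item [A → α.Bβ] where B is a non-terminal, add [B → .γ] for all productions B → γ; repeat for the newly added items until nothing changes.

Start with: [F → . Y]
  [F → . Y] has the dot before Y: add [Y → .]
No further items can be added.

CLOSURE = { [F → . Y], [Y → .] }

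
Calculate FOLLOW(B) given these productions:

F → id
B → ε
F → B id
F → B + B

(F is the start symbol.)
To compute FOLLOW(B), find every occurrence of B on a right-hand side N → α B β: add FIRST(β) \ {ε}, and if β is empty or nullable also add FOLLOW(N). Iterate to a fixed point.

In F → B id: B is followed by id, add FIRST(id) \ {ε} = { 'id' }
In F → B + B: B is followed by '+' B, add FIRST('+' B) \ {ε} = { '+' }
In F → B + B: B is at the end, add FOLLOW(F)

The FOLLOW sets referred to above (computed the same way, to a fixed point):
  FOLLOW(F) = { $ }

Taking the union: FOLLOW(B) = { $, '+', 'id' }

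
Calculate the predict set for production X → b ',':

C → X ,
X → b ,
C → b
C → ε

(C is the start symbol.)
PREDICT(X → b ',') = (FIRST(RHS) \ {ε}) ∪ (FOLLOW(X) if ε ∈ FIRST(RHS), i.e. RHS ⇒* ε)
FIRST(b ',') = { 'b' }
ε ∉ FIRST(b ','), so FOLLOW(X) is not added.
PREDICT(X → b ',') = { 'b' }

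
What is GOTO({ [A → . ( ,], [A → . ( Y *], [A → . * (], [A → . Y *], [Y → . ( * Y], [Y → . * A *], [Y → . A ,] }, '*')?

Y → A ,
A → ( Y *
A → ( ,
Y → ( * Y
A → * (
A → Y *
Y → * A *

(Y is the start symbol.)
{ [A → * . (], [A → . ( ,], [A → . ( Y *], [A → . * (], [A → . Y *], [Y → * . A *], [Y → . ( * Y], [Y → . * A *], [Y → . A ,] }

GOTO(I, '*') = CLOSURE({ [A → αX.β] : [A → α.Xβ] ∈ I, X = '*' })

Items with dot before '*', with the dot advanced:
  [A → . * (] → [A → * . (]
  [Y → . * A *] → [Y → * . A *]
Closure of the advanced items:
  [Y → * . A *] has the dot before A: add [A → . ( Y *], [A → . ( ,], [A → . * (], [A → . Y *]
  [A → . Y *] has the dot before Y: add [Y → . A ,], [Y → . ( * Y], [Y → . * A *]

GOTO = { [A → * . (], [A → . ( ,], [A → . ( Y *], [A → . * (], [A → . Y *], [Y → * . A *], [Y → . ( * Y], [Y → . * A *], [Y → . A ,] }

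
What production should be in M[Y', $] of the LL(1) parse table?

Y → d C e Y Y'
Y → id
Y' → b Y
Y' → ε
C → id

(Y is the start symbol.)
Y' → ε

To find M[Y', $], we find productions for Y' where $ is in the predict set (PREDICT(N → α) = (FIRST(α) \ {ε}) ∪ (FOLLOW(N) if α ⇒* ε)).

Relevant sets:
  FOLLOW(Y') = { $, 'b' }

Y' → b Y: PREDICT = { 'b' }
Y' → ε: PREDICT = { $, 'b' }
  $ is in predict set, so this production goes in M[Y', $]

M[Y', $] = Y' → ε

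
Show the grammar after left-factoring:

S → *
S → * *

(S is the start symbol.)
Left-factoring transforms A → αβ₁ | αβ₂ into A → αA' and A' → β₁ | β₂
(α is the longest common prefix among the alternatives). Repeat until
no nonterminal has two alternatives with a common prefix.

Round 1: S has alternatives sharing prefix '*'. Introduce S': S → * S'
  Add: S' → ε
  Add: S' → *

No remaining common prefixes — done.

Resulting grammar:
S → * S'
S' → ε
S' → *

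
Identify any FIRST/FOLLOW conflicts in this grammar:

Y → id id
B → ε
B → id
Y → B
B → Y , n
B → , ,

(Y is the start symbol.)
A FIRST/FOLLOW conflict occurs when a non-terminal N has a nullable alternative N → β (β ⇒* ε) and another alternative N → α with FIRST(α) ∩ FOLLOW(N) ≠ ∅: on such a lookahead the parser cannot decide between expanding α and letting N vanish via β.

Nullable non-terminals: B, Y.
FIRST sets used below: FIRST(Y) = { ',', 'id', ε }, FIRST(B) = { ',', 'id', ε }

B: nullable alternative(s) B → ε; FOLLOW(B) = { $, ',' }
  B → ε: FIRST \ {ε} = { } — this is the only nullable alternative, skip
  B → id: FIRST \ {ε} = { 'id' } — disjoint from FOLLOW(B)
  B → Y , n: FIRST \ {ε} = { ',', 'id' } — overlaps FOLLOW(B) on { ',' }: CONFLICT
  B → , ,: FIRST \ {ε} = { ',' } — overlaps FOLLOW(B) on { ',' }: CONFLICT

Y: nullable alternative(s) Y → B; FOLLOW(Y) = { $, ',' }
  Y → id id: FIRST \ {ε} = { 'id' } — disjoint from FOLLOW(Y)
  Y → B: FIRST \ {ε} = { ',', 'id' } — this is the only nullable alternative, skip

So the grammar has 2 FIRST/FOLLOW conflicts (marked CONFLICT above).

Answer: Yes. B → Y ',' n with FOLLOW(B) on { ',' }; B → ',' ',' with FOLLOW(B) on { ',' }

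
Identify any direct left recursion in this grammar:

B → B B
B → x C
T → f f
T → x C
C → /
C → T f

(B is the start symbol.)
Yes, B is left-recursive

B → B B: LEFT RECURSIVE (starts with B)
B → x C: starts with x
T → f f: starts with f
T → x C: starts with x
C → /: starts with '/'
C → T f: starts with T

The grammar has direct left recursion on: B.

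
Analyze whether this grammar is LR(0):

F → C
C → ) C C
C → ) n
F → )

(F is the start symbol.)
A grammar is LR(0) if no state in the canonical LR(0) collection has:
  - both a shift item (dot before a terminal) and a complete item (shift-reduce conflict), or
  - two or more complete items (reduce-reduce conflict; the accept item [F' → F .] counts as a complete item here).

Augment with F' → F and build the canonical LR(0) collection (I0 = CLOSURE({[F' → . F]}), then GOTO on every symbol after a dot until no new states appear). It has 8 states:
  I0: { [C → . ) C C], [C → . ) n], [F → . )], [F → . C], [F' → . F] }  — shift
  I1: { [C → ) . C C], [C → ) . n], [C → . ) C C], [C → . ) n], [F → ) .] }  — shift, reduce
  I2: { [F → C .] }  — reduce
  I3: { [F' → F .] }  — accept
  I4: { [C → ) . C C], [C → ) . n], [C → . ) C C], [C → . ) n] }  — shift
  I5: { [C → ) C . C], [C → . ) C C], [C → . ) n] }  — shift
  I6: { [C → ) n .] }  — reduce
  I7: { [C → ) C C .] }  — reduce

Conflict in state I1:
  Shift-reduce conflict between [F → ) .] and [C → . ) C C]
So the grammar is NOT LR(0).

Answer: No. Shift-reduce conflict between [F → ) .] and [C → . ) C C]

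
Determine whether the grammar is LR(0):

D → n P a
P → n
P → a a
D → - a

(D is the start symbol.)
Yes, the grammar is LR(0)

A grammar is LR(0) if no state in the canonical LR(0) collection has:
  - both a shift item (dot before a terminal) and a complete item (shift-reduce conflict), or
  - two or more complete items (reduce-reduce conflict; the accept item [D' → D .] counts as a complete item here).

Augment with D' → D and build the canonical LR(0) collection (I0 = CLOSURE({[D' → . D]}), then GOTO on every symbol after a dot until no new states appear). It has 10 states:
  I0: { [D → . - a], [D → . n P a], [D' → . D] }  — shift
  I1: { [D → - . a] }  — shift
  I2: { [D' → D .] }  — accept
  I3: { [D → n . P a], [P → . a a], [P → . n] }  — shift
  I4: { [D → n P . a] }  — shift
  I5: { [P → a . a] }  — shift
  I6: { [P → n .] }  — reduce
  I7: { [P → a a .] }  — reduce
  I8: { [D → n P a .] }  — reduce
  I9: { [D → - a .] }  — reduce

Every state is either a pure shift/goto state or contains exactly one complete item and nothing to shift — no conflicts. The grammar is LR(0).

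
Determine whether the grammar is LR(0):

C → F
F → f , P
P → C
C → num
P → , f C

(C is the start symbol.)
Augment with C' → C and build the canonical LR(0) collection (I0 = CLOSURE({[C' → . C]}), then GOTO on every symbol after a dot until no new states appear). It has 11 states:
  I0: { [C → . F], [C → . num], [C' → . C], [F → . f , P] }  — shift
  I1: { [C' → C .] }  — accept
  I2: { [C → F .] }  — reduce
  I3: { [F → f . , P] }  — shift
  I4: { [C → num .] }  — reduce
  I5: { [C → . F], [C → . num], [F → . f , P], [F → f , . P], [P → . , f C], [P → . C] }  — shift
  I6: { [P → , . f C] }  — shift
  I7: { [P → C .] }  — reduce
  I8: { [F → f , P .] }  — reduce
  I9: { [C → . F], [C → . num], [F → . f , P], [P → , f . C] }  — shift
  I10: { [P → , f C .] }  — reduce

Every state is either a pure shift/goto state or contains exactly one complete item and nothing to shift — no conflicts. The grammar is LR(0).

Answer: Yes, the grammar is LR(0)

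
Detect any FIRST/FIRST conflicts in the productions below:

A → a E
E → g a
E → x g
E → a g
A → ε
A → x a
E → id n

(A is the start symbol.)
Productions for A:
  A → a E: FIRST = { 'a' }
  A → ε: FIRST = { ε }
  A → x a: FIRST = { 'x' }
Productions for E:
  E → g a: FIRST = { 'g' }
  E → x g: FIRST = { 'x' }
  E → a g: FIRST = { 'a' }
  E → id n: FIRST = { 'id' }

All alternatives of each non-terminal have pairwise disjoint FIRST sets.

Answer: No FIRST/FIRST conflicts.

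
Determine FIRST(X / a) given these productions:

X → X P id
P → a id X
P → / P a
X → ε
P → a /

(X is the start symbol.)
FIRST sets of the non-terminals involved (from the grammar, by fixed-point iteration):
  FIRST(X) = { '/', 'a', ε }

To compute FIRST(X / a), process the symbols left to right:
Symbol X is a non-terminal. Add FIRST(X) \ {ε} = { '/', 'a' }
X is nullable (ε ∈ FIRST(X)), continue to the next symbol.
Symbol / is a terminal. Add '/' and stop.
FIRST(X / a) = { '/', 'a' }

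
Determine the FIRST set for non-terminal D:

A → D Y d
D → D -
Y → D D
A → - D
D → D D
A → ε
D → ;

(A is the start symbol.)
From D → D -:
  - D is the symbol being defined: contributes nothing new
    D is not nullable, so stop
From D → D D:
  - D is the symbol being defined: contributes nothing new
    D is not nullable, so stop
From D → ;:
  - ';' is a terminal: add ';' and stop

Collecting: FIRST(D) = { ';' }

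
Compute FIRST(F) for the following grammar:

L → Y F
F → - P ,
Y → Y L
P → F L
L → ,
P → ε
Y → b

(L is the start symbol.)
{ '-' }

To compute FIRST(F), examine every production with F on the left-hand side, reading each right-hand side left to right until a non-nullable symbol is reached.

From F → - P ,:
  - '-' is a terminal: add '-' and stop

Collecting: FIRST(F) = { '-' }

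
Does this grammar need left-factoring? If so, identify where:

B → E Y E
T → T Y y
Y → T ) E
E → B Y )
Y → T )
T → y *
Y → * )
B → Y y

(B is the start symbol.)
Left-factoring is needed when two productions for the same non-terminal
share a common prefix on the right-hand side.

Productions for B:
  B → E Y E
  B → Y y
Productions for T:
  T → T Y y
  T → y *
Productions for Y:
  Y → T ) E
  Y → T )
  Y → * )

Found common prefix 'T )' in productions for Y

Answer: Yes, Y has productions with common prefix 'T )'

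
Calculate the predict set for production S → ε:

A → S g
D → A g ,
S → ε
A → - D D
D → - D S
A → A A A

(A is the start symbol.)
{ $, '-', 'g' }

PREDICT(S → ε) = (FIRST(RHS) \ {ε}) ∪ (FOLLOW(S) if ε ∈ FIRST(RHS), i.e. RHS ⇒* ε)
The right-hand side is ε (FIRST(ε) = { ε }), so the predict set is FOLLOW(S) = { $, '-', 'g' }
PREDICT(S → ε) = { $, '-', 'g' }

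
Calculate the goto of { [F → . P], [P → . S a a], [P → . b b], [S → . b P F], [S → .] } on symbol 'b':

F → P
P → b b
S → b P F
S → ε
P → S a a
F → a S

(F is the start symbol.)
{ [P → . S a a], [P → . b b], [P → b . b], [S → . b P F], [S → .], [S → b . P F] }

GOTO(I, 'b') = CLOSURE({ [A → αX.β] : [A → α.Xβ] ∈ I, X = 'b' })

Items with dot before 'b', with the dot advanced:
  [P → . b b] → [P → b . b]
  [S → . b P F] → [S → b . P F]
Closure of the advanced items:
  [S → b . P F] has the dot before P: add [P → . b b], [P → . S a a]
  [P → . S a a] has the dot before S: add [S → . b P F], [S → .]

GOTO = { [P → . S a a], [P → . b b], [P → b . b], [S → . b P F], [S → .], [S → b . P F] }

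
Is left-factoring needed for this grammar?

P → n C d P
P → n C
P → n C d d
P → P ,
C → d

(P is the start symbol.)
Yes, P has productions with common prefix 'n C'

Left-factoring is needed when two productions for the same non-terminal
share a common prefix on the right-hand side.

Productions for P:
  P → n C d P
  P → n C
  P → n C d d
  P → P ,

Found common prefix 'n C' in productions for P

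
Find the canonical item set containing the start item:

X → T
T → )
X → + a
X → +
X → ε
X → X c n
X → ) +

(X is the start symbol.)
{ [T → . )], [X → . ) +], [X → . + a], [X → . +], [X → . T], [X → . X c n], [X → .], [X' → . X] }

First, augment the grammar with X' → X
I₀ = CLOSURE({ [X' → . X] }):
  [X' → . X] has the dot before X: add [X → . T], [X → . + a], [X → . +], [X → .], [X → . X c n], [X → . ) +]
  [X → . T] has the dot before T: add [T → . )]
No further items can be added.

I₀ = { [T → . )], [X → . ) +], [X → . + a], [X → . +], [X → . T], [X → . X c n], [X → .], [X' → . X] }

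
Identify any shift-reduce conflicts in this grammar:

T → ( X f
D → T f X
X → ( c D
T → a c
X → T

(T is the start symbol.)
No shift-reduce conflicts

Augment with T' → T and build the canonical LR(0) collection (I0 = CLOSURE({[T' → . T]}), then GOTO on every symbol after a dot until no new states appear). It has 14 states:
  I0: { [T → . ( X f], [T → . a c], [T' → . T] }  — shift
  I1: { [T → ( . X f], [T → . ( X f], [T → . a c], [X → . ( c D], [X → . T] }  — shift
  I2: { [T' → T .] }  — accept
  I3: { [T → a . c] }  — shift
  I4: { [T → a c .] }  — reduce
  I5: { [T → ( . X f], [T → . ( X f], [T → . a c], [X → ( . c D], [X → . ( c D], [X → . T] }  — shift
  I6: { [X → T .] }  — reduce
  I7: { [T → ( X . f] }  — shift
  I8: { [T → ( X f .] }  — reduce
  I9: { [D → . T f X], [T → . ( X f], [T → . a c], [X → ( c . D] }  — shift
  I10: { [X → ( c D .] }  — reduce
  I11: { [D → T . f X] }  — shift
  I12: { [D → T f . X], [T → . ( X f], [T → . a c], [X → . ( c D], [X → . T] }  — shift
  I13: { [D → T f X .] }  — reduce

No state contains both a complete item and a shift item.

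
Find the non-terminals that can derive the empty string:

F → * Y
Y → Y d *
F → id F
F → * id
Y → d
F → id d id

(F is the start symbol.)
None

There are no ε-productions, so no non-terminal can derive ε.
No non-terminals are nullable.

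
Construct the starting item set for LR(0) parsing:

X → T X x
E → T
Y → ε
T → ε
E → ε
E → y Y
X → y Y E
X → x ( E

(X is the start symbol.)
First, augment the grammar with X' → X
I₀ = CLOSURE({ [X' → . X] }):
  [X' → . X] has the dot before X: add [X → . T X x], [X → . y Y E], [X → . x ( E]
  [X → . T X x] has the dot before T: add [T → .]
No further items can be added.

I₀ = { [T → .], [X → . T X x], [X → . x ( E], [X → . y Y E], [X' → . X] }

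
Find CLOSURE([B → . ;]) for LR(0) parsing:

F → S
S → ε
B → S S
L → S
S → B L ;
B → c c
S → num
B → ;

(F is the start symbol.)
{ [B → . ;] }

To compute CLOSURE, for each item [A → α.Bβ] where B is a non-terminal, add [B → .γ] for all productions B → γ; repeat for the newly added items until nothing changes.

Start with: [B → . ;]
The dot precedes the terminal ';', so nothing is added.

CLOSURE = { [B → . ;] }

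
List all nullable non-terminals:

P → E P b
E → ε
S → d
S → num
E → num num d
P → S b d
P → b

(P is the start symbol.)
{ 'E' }

ε-productions: E → ε
So E is immediately nullable.
No further non-terminal can be added: every production for the remaining non-terminals contains a terminal or a non-nullable non-terminal.
Nullable = { 'E' }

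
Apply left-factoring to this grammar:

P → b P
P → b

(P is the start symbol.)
P → b P'
P' → P
P' → ε

Left-factoring transforms A → αβ₁ | αβ₂ into A → αA' and A' → β₁ | β₂
(α is the longest common prefix among the alternatives). Repeat until
no nonterminal has two alternatives with a common prefix.

Round 1: P has alternatives sharing prefix 'b'. Introduce P': P → b P'
  Add: P' → P
  Add: P' → ε

No remaining common prefixes — done.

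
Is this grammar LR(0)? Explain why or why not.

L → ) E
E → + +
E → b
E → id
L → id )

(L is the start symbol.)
A grammar is LR(0) if no state in the canonical LR(0) collection has:
  - both a shift item (dot before a terminal) and a complete item (shift-reduce conflict), or
  - two or more complete items (reduce-reduce conflict; the accept item [L' → L .] counts as a complete item here).

Augment with L' → L and build the canonical LR(0) collection (I0 = CLOSURE({[L' → . L]}), then GOTO on every symbol after a dot until no new states appear). It has 10 states:
  I0: { [L → . ) E], [L → . id )], [L' → . L] }  — shift
  I1: { [E → . + +], [E → . b], [E → . id], [L → ) . E] }  — shift
  I2: { [L' → L .] }  — accept
  I3: { [L → id . )] }  — shift
  I4: { [L → id ) .] }  — reduce
  I5: { [E → + . +] }  — shift
  I6: { [L → ) E .] }  — reduce
  I7: { [E → b .] }  — reduce
  I8: { [E → id .] }  — reduce
  I9: { [E → + + .] }  — reduce

Every state is either a pure shift/goto state or contains exactly one complete item and nothing to shift — no conflicts. The grammar is LR(0).

Answer: Yes, the grammar is LR(0)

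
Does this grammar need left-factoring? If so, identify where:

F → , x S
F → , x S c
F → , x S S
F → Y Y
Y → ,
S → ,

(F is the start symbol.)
Left-factoring is needed when two productions for the same non-terminal
share a common prefix on the right-hand side.

Productions for F:
  F → , x S
  F → , x S c
  F → , x S S
  F → Y Y

Found common prefix ', x S' in productions for F

Answer: Yes, F has productions with common prefix ', x S'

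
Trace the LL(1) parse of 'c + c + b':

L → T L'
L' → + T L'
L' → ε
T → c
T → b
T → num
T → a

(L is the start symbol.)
LL(1) parsing maintains a stack (initially the start symbol over $) and the input. At each step: if the stack top is a terminal, match it against the current input token; if it is a non-terminal N, replace it with the RHS of M[N, lookahead] (the unique production whose predict set contains the lookahead).

Stack is shown with the top on the left.

Stack     Input        Action
-----------------------------
L $       c + c + b $  output L → T L'
T L' $    c + c + b $  output T → c
c L' $    c + c + b $  match 'c'
L' $      + c + b $    output L' → + T L'
+ T L' $  + c + b $    match '+'
T L' $    c + b $      output T → c
c L' $    c + b $      match 'c'
L' $      + b $        output L' → + T L'
+ T L' $  + b $        match '+'
T L' $    b $          output T → b
b L' $    b $          match 'b'
L' $      $            output L' → ε
$         $            accept

The string is accepted.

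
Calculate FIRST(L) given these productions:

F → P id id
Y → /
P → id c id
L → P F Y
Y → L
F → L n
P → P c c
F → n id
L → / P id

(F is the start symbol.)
FIRST sets of the other non-terminals involved (by the same procedure, iterated to a fixed point):
  FIRST(P) = { 'id' }

From L → P F Y:
  - P is a non-terminal: add FIRST(P) \ {ε} = { 'id' }
    P is not nullable, so stop
From L → / P id:
  - '/' is a terminal: add '/' and stop

Collecting: FIRST(L) = { '/', 'id' }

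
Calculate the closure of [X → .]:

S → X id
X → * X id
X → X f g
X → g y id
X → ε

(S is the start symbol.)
{ [X → .] }

To compute CLOSURE, for each item [A → α.Bβ] where B is a non-terminal, add [B → .γ] for all productions B → γ; repeat for the newly added items until nothing changes.

Start with: [X → .]
The dot is at the end, so nothing is added.

CLOSURE = { [X → .] }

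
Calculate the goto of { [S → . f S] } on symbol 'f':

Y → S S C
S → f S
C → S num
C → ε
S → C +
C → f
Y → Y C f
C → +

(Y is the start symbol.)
{ [C → . +], [C → . S num], [C → . f], [C → .], [S → . C +], [S → . f S], [S → f . S] }

GOTO(I, 'f') = CLOSURE({ [A → αX.β] : [A → α.Xβ] ∈ I, X = 'f' })

Items with dot before 'f', with the dot advanced:
  [S → . f S] → [S → f . S]
Closure of the advanced items:
  [S → f . S] has the dot before S: add [S → . f S], [S → . C +]
  [S → . C +] has the dot before C: add [C → . S num], [C → .], [C → . f], [C → . +]

GOTO = { [C → . +], [C → . S num], [C → . f], [C → .], [S → . C +], [S → . f S], [S → f . S] }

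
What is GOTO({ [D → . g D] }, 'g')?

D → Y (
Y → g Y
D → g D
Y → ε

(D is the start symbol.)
{ [D → . Y (], [D → . g D], [D → g . D], [Y → . g Y], [Y → .] }

GOTO(I, 'g') = CLOSURE({ [A → αX.β] : [A → α.Xβ] ∈ I, X = 'g' })

Items with dot before 'g', with the dot advanced:
  [D → . g D] → [D → g . D]
Closure of the advanced items:
  [D → g . D] has the dot before D: add [D → . Y (], [D → . g D]
  [D → . Y (] has the dot before Y: add [Y → . g Y], [Y → .]

GOTO = { [D → . Y (], [D → . g D], [D → g . D], [Y → . g Y], [Y → .] }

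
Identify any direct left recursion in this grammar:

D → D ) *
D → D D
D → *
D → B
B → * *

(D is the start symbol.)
D → D ) *: LEFT RECURSIVE (starts with D)
D → D D: LEFT RECURSIVE (starts with D)
D → *: starts with '*'
D → B: starts with B
B → * *: starts with '*'

The grammar has direct left recursion on: D.

Answer: Yes, D is left-recursive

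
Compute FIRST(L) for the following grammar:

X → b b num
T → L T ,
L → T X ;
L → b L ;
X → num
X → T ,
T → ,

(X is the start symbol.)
To compute FIRST(L), examine every production with L on the left-hand side, reading each right-hand side left to right until a non-nullable symbol is reached.

FIRST sets of the other non-terminals involved (by the same procedure, iterated to a fixed point):
  FIRST(T) = { ',', 'b' }

From L → T X ;:
  - T is a non-terminal: add FIRST(T) \ {ε} = { ',', 'b' }
    T is not nullable, so stop
From L → b L ;:
  - b is a terminal: add 'b' and stop

Collecting: FIRST(L) = { ',', 'b' }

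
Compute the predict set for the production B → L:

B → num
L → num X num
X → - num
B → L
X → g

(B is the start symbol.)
PREDICT(B → L) = (FIRST(RHS) \ {ε}) ∪ (FOLLOW(B) if ε ∈ FIRST(RHS), i.e. RHS ⇒* ε)
FIRST(L) = { 'num' }
FIRST(L) = { 'num' }
ε ∉ FIRST(L), so FOLLOW(B) is not added.
PREDICT(B → L) = { 'num' }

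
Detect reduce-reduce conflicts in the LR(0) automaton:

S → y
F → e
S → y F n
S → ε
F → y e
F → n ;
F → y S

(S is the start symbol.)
No reduce-reduce conflicts

Augment with S' → S and build the canonical LR(0) collection (I0 = CLOSURE({[S' → . S]}), then GOTO on every symbol after a dot until no new states appear). It has 11 states:
  I0: { [S → . y F n], [S → . y], [S → .], [S' → . S] }  — shift, reduce
  I1: { [S' → S .] }  — accept
  I2: { [F → . e], [F → . n ;], [F → . y S], [F → . y e], [S → y . F n], [S → y .] }  — shift, reduce
  I3: { [S → y F . n] }  — shift
  I4: { [F → e .] }  — reduce
  I5: { [F → n . ;] }  — shift
  I6: { [F → y . S], [F → y . e], [S → . y F n], [S → . y], [S → .] }  — shift, reduce
  I7: { [F → y S .] }  — reduce
  I8: { [F → y e .] }  — reduce
  I9: { [F → n ; .] }  — reduce
  I10: { [S → y F n .] }  — reduce

No state contains more than one complete item.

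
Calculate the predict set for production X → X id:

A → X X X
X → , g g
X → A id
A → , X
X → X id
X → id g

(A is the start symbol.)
PREDICT(X → X id) = (FIRST(RHS) \ {ε}) ∪ (FOLLOW(X) if ε ∈ FIRST(RHS), i.e. RHS ⇒* ε)
FIRST(X) = { ',', 'id' }
FIRST(X id) = { ',', 'id' }
ε ∉ FIRST(X id), so FOLLOW(X) is not added.
PREDICT(X → X id) = { ',', 'id' }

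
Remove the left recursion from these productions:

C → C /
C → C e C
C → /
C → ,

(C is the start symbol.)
C is directly left-recursive. The standard transformation for
  A → A α₁ | ... | A α_m | β₁ | ... | β_n
is
  A  → β₁ A' | ... | β_n A'
  A' → α₁ A' | ... | α_m A' | ε

C → / becomes C → / C'
C → , becomes C → , C'
C → C / becomes C' → / C'
C → C e C becomes C' → e C C'
Add C' → ε

Resulting grammar:
C → / C'
C → , C'
C' → / C'
C' → e C C'
C' → ε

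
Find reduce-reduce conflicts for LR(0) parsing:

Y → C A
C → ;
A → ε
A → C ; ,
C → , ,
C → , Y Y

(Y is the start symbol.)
A reduce-reduce conflict occurs when an LR(0) state has two complete items [A → α .] and [B → β .] — both call for a reduction, and with no lookahead the parser cannot choose between them.

Augment with Y' → Y and build the canonical LR(0) collection (I0 = CLOSURE({[Y' → . Y]}), then GOTO on every symbol after a dot until no new states appear). It has 12 states:
  I0: { [C → . , ,], [C → . , Y Y], [C → . ;], [Y → . C A], [Y' → . Y] }  — shift
  I1: { [C → , . ,], [C → , . Y Y], [C → . , ,], [C → . , Y Y], [C → . ;], [Y → . C A] }  — shift
  I2: { [C → ; .] }  — reduce
  I3: { [A → . C ; ,], [A → .], [C → . , ,], [C → . , Y Y], [C → . ;], [Y → C . A] }  — shift, reduce
  I4: { [Y' → Y .] }  — accept
  I5: { [Y → C A .] }  — reduce
  I6: { [A → C . ; ,] }  — shift
  I7: { [A → C ; . ,] }  — shift
  I8: { [A → C ; , .] }  — reduce
  I9: { [C → , , .], [C → , . ,], [C → , . Y Y], [C → . , ,], [C → . , Y Y], [C → . ;], [Y → . C A] }  — shift, reduce
  I10: { [C → , Y . Y], [C → . , ,], [C → . , Y Y], [C → . ;], [Y → . C A] }  — shift
  I11: { [C → , Y Y .] }  — reduce

No state contains more than one complete item.

Answer: No reduce-reduce conflicts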